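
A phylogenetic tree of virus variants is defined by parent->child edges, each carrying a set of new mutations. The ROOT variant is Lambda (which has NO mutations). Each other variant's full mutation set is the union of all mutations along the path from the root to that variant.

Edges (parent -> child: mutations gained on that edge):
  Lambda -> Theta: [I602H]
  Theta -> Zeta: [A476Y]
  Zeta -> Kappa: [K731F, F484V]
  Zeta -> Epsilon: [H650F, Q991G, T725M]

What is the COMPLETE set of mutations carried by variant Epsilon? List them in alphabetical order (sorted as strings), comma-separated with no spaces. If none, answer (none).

Answer: A476Y,H650F,I602H,Q991G,T725M

Derivation:
At Lambda: gained [] -> total []
At Theta: gained ['I602H'] -> total ['I602H']
At Zeta: gained ['A476Y'] -> total ['A476Y', 'I602H']
At Epsilon: gained ['H650F', 'Q991G', 'T725M'] -> total ['A476Y', 'H650F', 'I602H', 'Q991G', 'T725M']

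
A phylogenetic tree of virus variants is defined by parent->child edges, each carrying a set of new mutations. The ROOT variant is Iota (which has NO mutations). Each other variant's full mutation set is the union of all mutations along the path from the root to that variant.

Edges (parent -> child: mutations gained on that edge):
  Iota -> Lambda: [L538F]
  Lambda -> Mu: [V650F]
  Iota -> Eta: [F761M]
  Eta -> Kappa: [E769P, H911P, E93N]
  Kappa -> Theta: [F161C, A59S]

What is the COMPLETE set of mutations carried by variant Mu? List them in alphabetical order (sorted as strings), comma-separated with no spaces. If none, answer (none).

Answer: L538F,V650F

Derivation:
At Iota: gained [] -> total []
At Lambda: gained ['L538F'] -> total ['L538F']
At Mu: gained ['V650F'] -> total ['L538F', 'V650F']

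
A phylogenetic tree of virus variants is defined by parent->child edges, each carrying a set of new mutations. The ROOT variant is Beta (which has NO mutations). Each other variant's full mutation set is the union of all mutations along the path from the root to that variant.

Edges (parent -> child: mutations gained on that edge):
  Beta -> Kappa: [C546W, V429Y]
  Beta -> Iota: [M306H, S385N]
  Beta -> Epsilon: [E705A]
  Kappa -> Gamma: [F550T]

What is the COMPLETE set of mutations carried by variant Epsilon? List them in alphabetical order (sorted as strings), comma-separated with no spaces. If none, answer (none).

At Beta: gained [] -> total []
At Epsilon: gained ['E705A'] -> total ['E705A']

Answer: E705A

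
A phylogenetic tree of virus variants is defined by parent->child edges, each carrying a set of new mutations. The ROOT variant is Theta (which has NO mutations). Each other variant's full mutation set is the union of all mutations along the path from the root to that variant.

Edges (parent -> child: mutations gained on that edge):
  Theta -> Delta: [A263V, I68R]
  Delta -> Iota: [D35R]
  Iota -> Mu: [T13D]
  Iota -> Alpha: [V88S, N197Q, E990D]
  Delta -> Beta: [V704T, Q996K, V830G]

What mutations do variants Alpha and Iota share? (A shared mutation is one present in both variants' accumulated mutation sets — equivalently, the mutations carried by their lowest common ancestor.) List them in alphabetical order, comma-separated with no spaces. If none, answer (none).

Answer: A263V,D35R,I68R

Derivation:
Accumulating mutations along path to Alpha:
  At Theta: gained [] -> total []
  At Delta: gained ['A263V', 'I68R'] -> total ['A263V', 'I68R']
  At Iota: gained ['D35R'] -> total ['A263V', 'D35R', 'I68R']
  At Alpha: gained ['V88S', 'N197Q', 'E990D'] -> total ['A263V', 'D35R', 'E990D', 'I68R', 'N197Q', 'V88S']
Mutations(Alpha) = ['A263V', 'D35R', 'E990D', 'I68R', 'N197Q', 'V88S']
Accumulating mutations along path to Iota:
  At Theta: gained [] -> total []
  At Delta: gained ['A263V', 'I68R'] -> total ['A263V', 'I68R']
  At Iota: gained ['D35R'] -> total ['A263V', 'D35R', 'I68R']
Mutations(Iota) = ['A263V', 'D35R', 'I68R']
Intersection: ['A263V', 'D35R', 'E990D', 'I68R', 'N197Q', 'V88S'] ∩ ['A263V', 'D35R', 'I68R'] = ['A263V', 'D35R', 'I68R']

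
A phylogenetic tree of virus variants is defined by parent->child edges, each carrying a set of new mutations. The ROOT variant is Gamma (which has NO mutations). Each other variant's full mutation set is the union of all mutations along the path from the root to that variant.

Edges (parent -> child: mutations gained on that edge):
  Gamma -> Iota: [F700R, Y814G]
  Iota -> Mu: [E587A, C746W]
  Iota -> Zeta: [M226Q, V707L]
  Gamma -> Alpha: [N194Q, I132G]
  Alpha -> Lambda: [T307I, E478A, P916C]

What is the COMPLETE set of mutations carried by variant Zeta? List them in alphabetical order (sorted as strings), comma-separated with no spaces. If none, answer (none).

At Gamma: gained [] -> total []
At Iota: gained ['F700R', 'Y814G'] -> total ['F700R', 'Y814G']
At Zeta: gained ['M226Q', 'V707L'] -> total ['F700R', 'M226Q', 'V707L', 'Y814G']

Answer: F700R,M226Q,V707L,Y814G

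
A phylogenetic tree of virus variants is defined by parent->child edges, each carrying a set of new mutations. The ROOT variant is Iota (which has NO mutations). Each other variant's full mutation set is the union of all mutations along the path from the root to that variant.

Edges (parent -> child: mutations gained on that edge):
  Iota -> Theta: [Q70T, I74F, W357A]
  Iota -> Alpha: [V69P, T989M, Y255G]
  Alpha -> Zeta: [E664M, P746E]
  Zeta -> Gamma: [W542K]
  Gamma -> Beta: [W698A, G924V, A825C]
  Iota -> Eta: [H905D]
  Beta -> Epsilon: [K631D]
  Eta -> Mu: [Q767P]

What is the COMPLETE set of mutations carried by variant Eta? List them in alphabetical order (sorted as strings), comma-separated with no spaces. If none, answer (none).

At Iota: gained [] -> total []
At Eta: gained ['H905D'] -> total ['H905D']

Answer: H905D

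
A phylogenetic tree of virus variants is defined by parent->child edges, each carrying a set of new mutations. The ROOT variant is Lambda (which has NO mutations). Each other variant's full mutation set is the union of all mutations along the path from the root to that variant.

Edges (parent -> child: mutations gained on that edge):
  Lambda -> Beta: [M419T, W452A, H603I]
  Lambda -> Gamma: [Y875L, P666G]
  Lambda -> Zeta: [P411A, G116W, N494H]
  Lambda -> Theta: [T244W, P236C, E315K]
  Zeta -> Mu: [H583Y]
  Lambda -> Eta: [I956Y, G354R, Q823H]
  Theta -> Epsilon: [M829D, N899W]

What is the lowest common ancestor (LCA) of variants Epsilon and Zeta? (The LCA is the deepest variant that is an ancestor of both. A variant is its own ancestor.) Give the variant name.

Path from root to Epsilon: Lambda -> Theta -> Epsilon
  ancestors of Epsilon: {Lambda, Theta, Epsilon}
Path from root to Zeta: Lambda -> Zeta
  ancestors of Zeta: {Lambda, Zeta}
Common ancestors: {Lambda}
Walk up from Zeta: Zeta (not in ancestors of Epsilon), Lambda (in ancestors of Epsilon)
Deepest common ancestor (LCA) = Lambda

Answer: Lambda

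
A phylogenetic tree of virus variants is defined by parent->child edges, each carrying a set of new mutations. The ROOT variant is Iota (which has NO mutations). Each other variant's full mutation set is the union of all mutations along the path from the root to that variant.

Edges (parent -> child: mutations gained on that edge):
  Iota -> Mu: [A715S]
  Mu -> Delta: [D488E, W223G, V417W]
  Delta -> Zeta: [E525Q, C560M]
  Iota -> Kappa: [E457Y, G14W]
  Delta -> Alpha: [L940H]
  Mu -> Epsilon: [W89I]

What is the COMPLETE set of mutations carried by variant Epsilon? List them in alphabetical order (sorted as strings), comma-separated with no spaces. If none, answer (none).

Answer: A715S,W89I

Derivation:
At Iota: gained [] -> total []
At Mu: gained ['A715S'] -> total ['A715S']
At Epsilon: gained ['W89I'] -> total ['A715S', 'W89I']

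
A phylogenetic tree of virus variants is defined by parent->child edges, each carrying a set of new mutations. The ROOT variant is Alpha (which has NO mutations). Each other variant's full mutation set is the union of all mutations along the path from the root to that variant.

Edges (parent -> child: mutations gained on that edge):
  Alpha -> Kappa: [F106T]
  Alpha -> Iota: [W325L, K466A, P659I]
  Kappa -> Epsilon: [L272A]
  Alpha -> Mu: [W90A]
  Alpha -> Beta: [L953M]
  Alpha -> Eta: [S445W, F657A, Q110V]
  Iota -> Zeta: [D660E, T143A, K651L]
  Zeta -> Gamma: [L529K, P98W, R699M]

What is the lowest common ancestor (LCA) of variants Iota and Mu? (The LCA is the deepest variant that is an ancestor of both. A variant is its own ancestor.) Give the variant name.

Answer: Alpha

Derivation:
Path from root to Iota: Alpha -> Iota
  ancestors of Iota: {Alpha, Iota}
Path from root to Mu: Alpha -> Mu
  ancestors of Mu: {Alpha, Mu}
Common ancestors: {Alpha}
Walk up from Mu: Mu (not in ancestors of Iota), Alpha (in ancestors of Iota)
Deepest common ancestor (LCA) = Alpha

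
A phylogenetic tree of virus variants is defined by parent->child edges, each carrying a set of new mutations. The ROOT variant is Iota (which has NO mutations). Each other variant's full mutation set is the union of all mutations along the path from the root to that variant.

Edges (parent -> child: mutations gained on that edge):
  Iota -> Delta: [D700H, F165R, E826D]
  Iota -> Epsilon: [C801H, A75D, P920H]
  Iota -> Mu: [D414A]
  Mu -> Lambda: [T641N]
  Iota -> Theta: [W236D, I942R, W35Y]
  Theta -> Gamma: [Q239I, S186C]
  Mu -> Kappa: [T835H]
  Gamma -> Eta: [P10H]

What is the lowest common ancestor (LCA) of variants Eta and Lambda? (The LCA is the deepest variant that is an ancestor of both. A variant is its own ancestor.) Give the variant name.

Answer: Iota

Derivation:
Path from root to Eta: Iota -> Theta -> Gamma -> Eta
  ancestors of Eta: {Iota, Theta, Gamma, Eta}
Path from root to Lambda: Iota -> Mu -> Lambda
  ancestors of Lambda: {Iota, Mu, Lambda}
Common ancestors: {Iota}
Walk up from Lambda: Lambda (not in ancestors of Eta), Mu (not in ancestors of Eta), Iota (in ancestors of Eta)
Deepest common ancestor (LCA) = Iota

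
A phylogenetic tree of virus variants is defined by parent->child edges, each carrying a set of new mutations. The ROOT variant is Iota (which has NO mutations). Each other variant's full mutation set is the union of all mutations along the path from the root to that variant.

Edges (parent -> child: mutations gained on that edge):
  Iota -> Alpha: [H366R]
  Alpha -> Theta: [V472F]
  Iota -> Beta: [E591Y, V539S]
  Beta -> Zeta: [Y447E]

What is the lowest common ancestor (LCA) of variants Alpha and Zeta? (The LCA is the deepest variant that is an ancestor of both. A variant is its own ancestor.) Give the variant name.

Answer: Iota

Derivation:
Path from root to Alpha: Iota -> Alpha
  ancestors of Alpha: {Iota, Alpha}
Path from root to Zeta: Iota -> Beta -> Zeta
  ancestors of Zeta: {Iota, Beta, Zeta}
Common ancestors: {Iota}
Walk up from Zeta: Zeta (not in ancestors of Alpha), Beta (not in ancestors of Alpha), Iota (in ancestors of Alpha)
Deepest common ancestor (LCA) = Iota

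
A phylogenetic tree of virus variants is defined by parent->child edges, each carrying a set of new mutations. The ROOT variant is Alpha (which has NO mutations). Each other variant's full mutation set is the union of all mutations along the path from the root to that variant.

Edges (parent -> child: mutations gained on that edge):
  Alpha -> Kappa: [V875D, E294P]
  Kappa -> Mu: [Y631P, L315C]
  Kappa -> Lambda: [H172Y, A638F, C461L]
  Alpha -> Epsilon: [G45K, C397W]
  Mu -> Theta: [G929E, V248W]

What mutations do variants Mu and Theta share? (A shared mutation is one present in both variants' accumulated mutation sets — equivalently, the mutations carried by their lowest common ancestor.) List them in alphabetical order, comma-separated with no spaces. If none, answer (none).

Answer: E294P,L315C,V875D,Y631P

Derivation:
Accumulating mutations along path to Mu:
  At Alpha: gained [] -> total []
  At Kappa: gained ['V875D', 'E294P'] -> total ['E294P', 'V875D']
  At Mu: gained ['Y631P', 'L315C'] -> total ['E294P', 'L315C', 'V875D', 'Y631P']
Mutations(Mu) = ['E294P', 'L315C', 'V875D', 'Y631P']
Accumulating mutations along path to Theta:
  At Alpha: gained [] -> total []
  At Kappa: gained ['V875D', 'E294P'] -> total ['E294P', 'V875D']
  At Mu: gained ['Y631P', 'L315C'] -> total ['E294P', 'L315C', 'V875D', 'Y631P']
  At Theta: gained ['G929E', 'V248W'] -> total ['E294P', 'G929E', 'L315C', 'V248W', 'V875D', 'Y631P']
Mutations(Theta) = ['E294P', 'G929E', 'L315C', 'V248W', 'V875D', 'Y631P']
Intersection: ['E294P', 'L315C', 'V875D', 'Y631P'] ∩ ['E294P', 'G929E', 'L315C', 'V248W', 'V875D', 'Y631P'] = ['E294P', 'L315C', 'V875D', 'Y631P']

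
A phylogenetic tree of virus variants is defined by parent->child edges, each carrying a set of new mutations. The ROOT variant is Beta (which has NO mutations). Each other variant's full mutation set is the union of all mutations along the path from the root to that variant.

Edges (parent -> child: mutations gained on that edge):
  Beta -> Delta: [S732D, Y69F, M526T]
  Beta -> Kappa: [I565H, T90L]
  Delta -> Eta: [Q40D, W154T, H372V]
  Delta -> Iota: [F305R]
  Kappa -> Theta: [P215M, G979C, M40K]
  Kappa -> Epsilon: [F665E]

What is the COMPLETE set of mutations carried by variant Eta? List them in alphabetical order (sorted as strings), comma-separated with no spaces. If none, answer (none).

Answer: H372V,M526T,Q40D,S732D,W154T,Y69F

Derivation:
At Beta: gained [] -> total []
At Delta: gained ['S732D', 'Y69F', 'M526T'] -> total ['M526T', 'S732D', 'Y69F']
At Eta: gained ['Q40D', 'W154T', 'H372V'] -> total ['H372V', 'M526T', 'Q40D', 'S732D', 'W154T', 'Y69F']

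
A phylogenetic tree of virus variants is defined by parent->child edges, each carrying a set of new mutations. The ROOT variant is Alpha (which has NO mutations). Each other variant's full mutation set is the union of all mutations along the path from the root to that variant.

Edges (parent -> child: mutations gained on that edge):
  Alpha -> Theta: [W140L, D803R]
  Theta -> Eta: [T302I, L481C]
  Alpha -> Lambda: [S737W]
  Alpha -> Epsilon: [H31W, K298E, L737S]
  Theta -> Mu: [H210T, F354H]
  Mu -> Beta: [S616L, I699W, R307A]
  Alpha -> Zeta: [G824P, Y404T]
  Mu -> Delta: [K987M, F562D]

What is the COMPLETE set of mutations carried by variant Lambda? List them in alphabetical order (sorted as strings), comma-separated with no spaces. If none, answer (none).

Answer: S737W

Derivation:
At Alpha: gained [] -> total []
At Lambda: gained ['S737W'] -> total ['S737W']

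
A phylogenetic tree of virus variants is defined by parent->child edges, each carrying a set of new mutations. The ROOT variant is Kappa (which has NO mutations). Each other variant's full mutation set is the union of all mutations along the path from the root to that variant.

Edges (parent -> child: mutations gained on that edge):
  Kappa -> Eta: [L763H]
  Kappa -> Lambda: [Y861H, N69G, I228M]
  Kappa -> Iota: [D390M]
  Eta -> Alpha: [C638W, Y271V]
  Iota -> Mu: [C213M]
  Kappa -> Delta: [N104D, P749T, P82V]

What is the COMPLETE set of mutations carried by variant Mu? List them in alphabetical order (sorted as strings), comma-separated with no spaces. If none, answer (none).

Answer: C213M,D390M

Derivation:
At Kappa: gained [] -> total []
At Iota: gained ['D390M'] -> total ['D390M']
At Mu: gained ['C213M'] -> total ['C213M', 'D390M']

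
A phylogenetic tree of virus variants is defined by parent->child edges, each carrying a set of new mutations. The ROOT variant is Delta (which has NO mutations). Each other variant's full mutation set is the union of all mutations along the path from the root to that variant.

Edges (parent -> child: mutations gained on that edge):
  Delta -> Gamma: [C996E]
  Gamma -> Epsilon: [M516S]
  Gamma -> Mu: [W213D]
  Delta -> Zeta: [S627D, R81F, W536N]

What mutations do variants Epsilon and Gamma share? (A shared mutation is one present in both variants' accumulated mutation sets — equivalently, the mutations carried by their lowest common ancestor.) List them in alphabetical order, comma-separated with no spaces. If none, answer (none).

Answer: C996E

Derivation:
Accumulating mutations along path to Epsilon:
  At Delta: gained [] -> total []
  At Gamma: gained ['C996E'] -> total ['C996E']
  At Epsilon: gained ['M516S'] -> total ['C996E', 'M516S']
Mutations(Epsilon) = ['C996E', 'M516S']
Accumulating mutations along path to Gamma:
  At Delta: gained [] -> total []
  At Gamma: gained ['C996E'] -> total ['C996E']
Mutations(Gamma) = ['C996E']
Intersection: ['C996E', 'M516S'] ∩ ['C996E'] = ['C996E']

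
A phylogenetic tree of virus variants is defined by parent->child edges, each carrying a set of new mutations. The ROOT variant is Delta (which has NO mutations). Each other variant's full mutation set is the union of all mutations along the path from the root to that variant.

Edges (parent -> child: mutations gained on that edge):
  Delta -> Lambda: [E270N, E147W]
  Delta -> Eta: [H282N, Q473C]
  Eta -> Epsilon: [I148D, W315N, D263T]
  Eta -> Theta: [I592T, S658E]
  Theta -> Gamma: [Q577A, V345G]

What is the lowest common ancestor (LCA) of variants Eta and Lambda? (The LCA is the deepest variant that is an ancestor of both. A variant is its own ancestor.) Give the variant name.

Answer: Delta

Derivation:
Path from root to Eta: Delta -> Eta
  ancestors of Eta: {Delta, Eta}
Path from root to Lambda: Delta -> Lambda
  ancestors of Lambda: {Delta, Lambda}
Common ancestors: {Delta}
Walk up from Lambda: Lambda (not in ancestors of Eta), Delta (in ancestors of Eta)
Deepest common ancestor (LCA) = Delta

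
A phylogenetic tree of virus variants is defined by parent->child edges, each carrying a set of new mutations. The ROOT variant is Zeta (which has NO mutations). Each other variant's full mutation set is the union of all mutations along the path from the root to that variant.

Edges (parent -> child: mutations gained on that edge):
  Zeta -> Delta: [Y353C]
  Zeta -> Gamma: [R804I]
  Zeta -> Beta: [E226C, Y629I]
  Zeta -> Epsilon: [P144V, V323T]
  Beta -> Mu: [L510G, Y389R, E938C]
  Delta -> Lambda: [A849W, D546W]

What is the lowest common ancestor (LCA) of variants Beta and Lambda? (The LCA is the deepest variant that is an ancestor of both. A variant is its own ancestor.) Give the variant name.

Path from root to Beta: Zeta -> Beta
  ancestors of Beta: {Zeta, Beta}
Path from root to Lambda: Zeta -> Delta -> Lambda
  ancestors of Lambda: {Zeta, Delta, Lambda}
Common ancestors: {Zeta}
Walk up from Lambda: Lambda (not in ancestors of Beta), Delta (not in ancestors of Beta), Zeta (in ancestors of Beta)
Deepest common ancestor (LCA) = Zeta

Answer: Zeta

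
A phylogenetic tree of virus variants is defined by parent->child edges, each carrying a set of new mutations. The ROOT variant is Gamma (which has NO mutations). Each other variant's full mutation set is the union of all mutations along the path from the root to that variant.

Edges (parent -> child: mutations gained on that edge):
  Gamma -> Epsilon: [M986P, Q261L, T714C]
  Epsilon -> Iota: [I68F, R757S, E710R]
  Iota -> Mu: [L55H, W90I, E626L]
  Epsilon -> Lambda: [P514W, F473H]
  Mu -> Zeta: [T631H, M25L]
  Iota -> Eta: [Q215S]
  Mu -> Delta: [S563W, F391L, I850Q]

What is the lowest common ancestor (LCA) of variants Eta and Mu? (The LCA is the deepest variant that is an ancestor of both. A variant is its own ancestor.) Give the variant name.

Path from root to Eta: Gamma -> Epsilon -> Iota -> Eta
  ancestors of Eta: {Gamma, Epsilon, Iota, Eta}
Path from root to Mu: Gamma -> Epsilon -> Iota -> Mu
  ancestors of Mu: {Gamma, Epsilon, Iota, Mu}
Common ancestors: {Gamma, Epsilon, Iota}
Walk up from Mu: Mu (not in ancestors of Eta), Iota (in ancestors of Eta), Epsilon (in ancestors of Eta), Gamma (in ancestors of Eta)
Deepest common ancestor (LCA) = Iota

Answer: Iota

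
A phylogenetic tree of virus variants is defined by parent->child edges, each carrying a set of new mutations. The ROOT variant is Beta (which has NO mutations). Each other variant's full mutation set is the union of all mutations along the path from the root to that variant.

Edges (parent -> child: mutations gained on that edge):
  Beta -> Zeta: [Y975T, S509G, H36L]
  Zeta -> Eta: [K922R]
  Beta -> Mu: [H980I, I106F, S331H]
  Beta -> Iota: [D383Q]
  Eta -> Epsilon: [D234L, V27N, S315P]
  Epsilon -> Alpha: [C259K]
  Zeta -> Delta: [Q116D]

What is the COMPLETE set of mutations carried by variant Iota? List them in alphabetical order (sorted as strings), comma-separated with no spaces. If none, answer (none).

Answer: D383Q

Derivation:
At Beta: gained [] -> total []
At Iota: gained ['D383Q'] -> total ['D383Q']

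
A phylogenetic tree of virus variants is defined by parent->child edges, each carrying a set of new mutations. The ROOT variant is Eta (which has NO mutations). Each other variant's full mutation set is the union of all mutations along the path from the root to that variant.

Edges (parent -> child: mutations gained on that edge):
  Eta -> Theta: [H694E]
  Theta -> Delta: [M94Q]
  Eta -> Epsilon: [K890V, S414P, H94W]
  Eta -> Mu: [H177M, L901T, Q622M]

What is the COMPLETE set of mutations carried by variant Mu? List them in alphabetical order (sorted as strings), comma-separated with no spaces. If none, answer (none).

At Eta: gained [] -> total []
At Mu: gained ['H177M', 'L901T', 'Q622M'] -> total ['H177M', 'L901T', 'Q622M']

Answer: H177M,L901T,Q622M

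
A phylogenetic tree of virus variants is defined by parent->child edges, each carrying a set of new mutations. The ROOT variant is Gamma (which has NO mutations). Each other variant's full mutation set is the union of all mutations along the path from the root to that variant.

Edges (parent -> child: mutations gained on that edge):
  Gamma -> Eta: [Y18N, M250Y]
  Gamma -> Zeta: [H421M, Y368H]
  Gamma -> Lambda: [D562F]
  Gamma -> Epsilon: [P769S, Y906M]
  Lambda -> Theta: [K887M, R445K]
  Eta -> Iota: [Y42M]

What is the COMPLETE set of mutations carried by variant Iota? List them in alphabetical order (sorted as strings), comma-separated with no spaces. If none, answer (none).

Answer: M250Y,Y18N,Y42M

Derivation:
At Gamma: gained [] -> total []
At Eta: gained ['Y18N', 'M250Y'] -> total ['M250Y', 'Y18N']
At Iota: gained ['Y42M'] -> total ['M250Y', 'Y18N', 'Y42M']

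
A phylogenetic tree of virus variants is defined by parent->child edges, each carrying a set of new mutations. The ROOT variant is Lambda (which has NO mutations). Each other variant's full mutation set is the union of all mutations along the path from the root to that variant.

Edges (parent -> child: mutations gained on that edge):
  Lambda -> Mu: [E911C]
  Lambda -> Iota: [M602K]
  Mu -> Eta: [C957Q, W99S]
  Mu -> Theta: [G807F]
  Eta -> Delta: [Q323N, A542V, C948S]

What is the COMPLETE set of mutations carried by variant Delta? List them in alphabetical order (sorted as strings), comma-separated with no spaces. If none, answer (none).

At Lambda: gained [] -> total []
At Mu: gained ['E911C'] -> total ['E911C']
At Eta: gained ['C957Q', 'W99S'] -> total ['C957Q', 'E911C', 'W99S']
At Delta: gained ['Q323N', 'A542V', 'C948S'] -> total ['A542V', 'C948S', 'C957Q', 'E911C', 'Q323N', 'W99S']

Answer: A542V,C948S,C957Q,E911C,Q323N,W99S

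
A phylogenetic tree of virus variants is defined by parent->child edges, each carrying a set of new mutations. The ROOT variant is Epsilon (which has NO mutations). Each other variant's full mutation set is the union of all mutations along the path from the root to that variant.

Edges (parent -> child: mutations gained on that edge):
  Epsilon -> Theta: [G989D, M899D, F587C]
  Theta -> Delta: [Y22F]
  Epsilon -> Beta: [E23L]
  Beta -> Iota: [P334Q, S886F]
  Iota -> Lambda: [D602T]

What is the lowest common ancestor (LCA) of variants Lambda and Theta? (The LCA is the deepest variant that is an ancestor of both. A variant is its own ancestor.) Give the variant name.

Path from root to Lambda: Epsilon -> Beta -> Iota -> Lambda
  ancestors of Lambda: {Epsilon, Beta, Iota, Lambda}
Path from root to Theta: Epsilon -> Theta
  ancestors of Theta: {Epsilon, Theta}
Common ancestors: {Epsilon}
Walk up from Theta: Theta (not in ancestors of Lambda), Epsilon (in ancestors of Lambda)
Deepest common ancestor (LCA) = Epsilon

Answer: Epsilon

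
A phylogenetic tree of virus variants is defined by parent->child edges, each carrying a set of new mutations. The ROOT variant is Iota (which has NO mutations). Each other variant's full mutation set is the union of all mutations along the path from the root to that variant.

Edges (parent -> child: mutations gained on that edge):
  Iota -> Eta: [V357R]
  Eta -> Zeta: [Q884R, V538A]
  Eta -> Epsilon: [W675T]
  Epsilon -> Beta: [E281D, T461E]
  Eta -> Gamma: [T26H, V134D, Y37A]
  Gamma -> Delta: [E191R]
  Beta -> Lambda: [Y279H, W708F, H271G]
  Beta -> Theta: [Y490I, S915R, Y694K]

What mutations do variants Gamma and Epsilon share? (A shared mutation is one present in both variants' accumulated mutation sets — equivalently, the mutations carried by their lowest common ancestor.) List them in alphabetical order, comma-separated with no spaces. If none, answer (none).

Accumulating mutations along path to Gamma:
  At Iota: gained [] -> total []
  At Eta: gained ['V357R'] -> total ['V357R']
  At Gamma: gained ['T26H', 'V134D', 'Y37A'] -> total ['T26H', 'V134D', 'V357R', 'Y37A']
Mutations(Gamma) = ['T26H', 'V134D', 'V357R', 'Y37A']
Accumulating mutations along path to Epsilon:
  At Iota: gained [] -> total []
  At Eta: gained ['V357R'] -> total ['V357R']
  At Epsilon: gained ['W675T'] -> total ['V357R', 'W675T']
Mutations(Epsilon) = ['V357R', 'W675T']
Intersection: ['T26H', 'V134D', 'V357R', 'Y37A'] ∩ ['V357R', 'W675T'] = ['V357R']

Answer: V357R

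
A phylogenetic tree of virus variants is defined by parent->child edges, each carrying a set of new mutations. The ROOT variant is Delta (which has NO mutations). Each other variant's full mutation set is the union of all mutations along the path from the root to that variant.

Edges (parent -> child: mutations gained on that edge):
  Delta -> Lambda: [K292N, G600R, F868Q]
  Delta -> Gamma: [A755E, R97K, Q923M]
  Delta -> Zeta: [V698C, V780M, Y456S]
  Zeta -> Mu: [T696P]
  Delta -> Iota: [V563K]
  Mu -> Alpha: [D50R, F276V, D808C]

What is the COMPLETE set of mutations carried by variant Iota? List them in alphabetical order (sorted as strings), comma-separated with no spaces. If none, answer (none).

Answer: V563K

Derivation:
At Delta: gained [] -> total []
At Iota: gained ['V563K'] -> total ['V563K']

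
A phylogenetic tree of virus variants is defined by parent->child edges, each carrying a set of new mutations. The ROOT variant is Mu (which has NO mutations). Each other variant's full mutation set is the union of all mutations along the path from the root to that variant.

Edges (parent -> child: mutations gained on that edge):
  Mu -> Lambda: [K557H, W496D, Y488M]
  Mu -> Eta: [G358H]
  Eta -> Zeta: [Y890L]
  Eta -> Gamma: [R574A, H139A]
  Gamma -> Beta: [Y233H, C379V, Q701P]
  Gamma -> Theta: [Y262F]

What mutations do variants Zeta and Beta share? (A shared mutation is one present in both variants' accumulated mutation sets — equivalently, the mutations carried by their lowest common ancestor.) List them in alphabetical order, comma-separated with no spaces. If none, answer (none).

Accumulating mutations along path to Zeta:
  At Mu: gained [] -> total []
  At Eta: gained ['G358H'] -> total ['G358H']
  At Zeta: gained ['Y890L'] -> total ['G358H', 'Y890L']
Mutations(Zeta) = ['G358H', 'Y890L']
Accumulating mutations along path to Beta:
  At Mu: gained [] -> total []
  At Eta: gained ['G358H'] -> total ['G358H']
  At Gamma: gained ['R574A', 'H139A'] -> total ['G358H', 'H139A', 'R574A']
  At Beta: gained ['Y233H', 'C379V', 'Q701P'] -> total ['C379V', 'G358H', 'H139A', 'Q701P', 'R574A', 'Y233H']
Mutations(Beta) = ['C379V', 'G358H', 'H139A', 'Q701P', 'R574A', 'Y233H']
Intersection: ['G358H', 'Y890L'] ∩ ['C379V', 'G358H', 'H139A', 'Q701P', 'R574A', 'Y233H'] = ['G358H']

Answer: G358H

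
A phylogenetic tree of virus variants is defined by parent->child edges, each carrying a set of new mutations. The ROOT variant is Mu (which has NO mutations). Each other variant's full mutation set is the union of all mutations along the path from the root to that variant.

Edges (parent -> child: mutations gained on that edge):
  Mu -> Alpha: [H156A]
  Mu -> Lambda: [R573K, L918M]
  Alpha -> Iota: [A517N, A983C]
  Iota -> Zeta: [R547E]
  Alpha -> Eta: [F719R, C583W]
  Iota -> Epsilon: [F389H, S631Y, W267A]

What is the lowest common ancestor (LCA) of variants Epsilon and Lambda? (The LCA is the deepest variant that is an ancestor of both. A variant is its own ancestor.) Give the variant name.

Answer: Mu

Derivation:
Path from root to Epsilon: Mu -> Alpha -> Iota -> Epsilon
  ancestors of Epsilon: {Mu, Alpha, Iota, Epsilon}
Path from root to Lambda: Mu -> Lambda
  ancestors of Lambda: {Mu, Lambda}
Common ancestors: {Mu}
Walk up from Lambda: Lambda (not in ancestors of Epsilon), Mu (in ancestors of Epsilon)
Deepest common ancestor (LCA) = Mu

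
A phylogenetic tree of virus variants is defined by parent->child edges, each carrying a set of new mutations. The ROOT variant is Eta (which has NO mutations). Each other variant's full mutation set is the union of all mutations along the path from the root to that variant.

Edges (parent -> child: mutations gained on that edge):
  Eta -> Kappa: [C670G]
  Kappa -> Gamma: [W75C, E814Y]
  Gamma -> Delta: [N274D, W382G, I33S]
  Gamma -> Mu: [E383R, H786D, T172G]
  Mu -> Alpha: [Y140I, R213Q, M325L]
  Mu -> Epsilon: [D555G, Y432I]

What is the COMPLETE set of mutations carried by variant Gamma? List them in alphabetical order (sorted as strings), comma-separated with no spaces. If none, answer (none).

At Eta: gained [] -> total []
At Kappa: gained ['C670G'] -> total ['C670G']
At Gamma: gained ['W75C', 'E814Y'] -> total ['C670G', 'E814Y', 'W75C']

Answer: C670G,E814Y,W75C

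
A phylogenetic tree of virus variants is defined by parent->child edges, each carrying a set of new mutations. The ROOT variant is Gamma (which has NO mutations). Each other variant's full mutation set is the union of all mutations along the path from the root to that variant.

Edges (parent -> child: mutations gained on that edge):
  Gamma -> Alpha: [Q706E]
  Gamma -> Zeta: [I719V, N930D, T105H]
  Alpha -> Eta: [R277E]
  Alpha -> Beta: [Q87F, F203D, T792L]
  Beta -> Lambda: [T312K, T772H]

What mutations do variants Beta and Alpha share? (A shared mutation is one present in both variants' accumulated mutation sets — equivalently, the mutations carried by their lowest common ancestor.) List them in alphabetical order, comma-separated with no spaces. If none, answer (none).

Accumulating mutations along path to Beta:
  At Gamma: gained [] -> total []
  At Alpha: gained ['Q706E'] -> total ['Q706E']
  At Beta: gained ['Q87F', 'F203D', 'T792L'] -> total ['F203D', 'Q706E', 'Q87F', 'T792L']
Mutations(Beta) = ['F203D', 'Q706E', 'Q87F', 'T792L']
Accumulating mutations along path to Alpha:
  At Gamma: gained [] -> total []
  At Alpha: gained ['Q706E'] -> total ['Q706E']
Mutations(Alpha) = ['Q706E']
Intersection: ['F203D', 'Q706E', 'Q87F', 'T792L'] ∩ ['Q706E'] = ['Q706E']

Answer: Q706E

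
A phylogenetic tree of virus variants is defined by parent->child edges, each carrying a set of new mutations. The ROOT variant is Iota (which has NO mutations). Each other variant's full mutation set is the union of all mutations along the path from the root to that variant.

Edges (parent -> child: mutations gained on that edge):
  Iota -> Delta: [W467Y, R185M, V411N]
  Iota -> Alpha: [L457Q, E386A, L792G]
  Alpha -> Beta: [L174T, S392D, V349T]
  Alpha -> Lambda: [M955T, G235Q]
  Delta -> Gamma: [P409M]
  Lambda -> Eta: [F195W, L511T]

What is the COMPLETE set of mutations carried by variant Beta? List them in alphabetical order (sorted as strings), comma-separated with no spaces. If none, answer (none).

At Iota: gained [] -> total []
At Alpha: gained ['L457Q', 'E386A', 'L792G'] -> total ['E386A', 'L457Q', 'L792G']
At Beta: gained ['L174T', 'S392D', 'V349T'] -> total ['E386A', 'L174T', 'L457Q', 'L792G', 'S392D', 'V349T']

Answer: E386A,L174T,L457Q,L792G,S392D,V349T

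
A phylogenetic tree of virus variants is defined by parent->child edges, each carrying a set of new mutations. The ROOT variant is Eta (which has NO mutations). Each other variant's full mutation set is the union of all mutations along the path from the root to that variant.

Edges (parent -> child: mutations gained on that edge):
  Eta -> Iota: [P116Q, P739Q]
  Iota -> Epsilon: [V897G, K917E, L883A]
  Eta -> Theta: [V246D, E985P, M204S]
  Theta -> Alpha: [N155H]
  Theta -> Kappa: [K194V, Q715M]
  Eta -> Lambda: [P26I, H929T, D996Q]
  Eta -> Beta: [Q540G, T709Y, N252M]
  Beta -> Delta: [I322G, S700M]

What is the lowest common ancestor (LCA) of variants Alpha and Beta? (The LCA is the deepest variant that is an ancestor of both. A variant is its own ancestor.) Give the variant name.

Answer: Eta

Derivation:
Path from root to Alpha: Eta -> Theta -> Alpha
  ancestors of Alpha: {Eta, Theta, Alpha}
Path from root to Beta: Eta -> Beta
  ancestors of Beta: {Eta, Beta}
Common ancestors: {Eta}
Walk up from Beta: Beta (not in ancestors of Alpha), Eta (in ancestors of Alpha)
Deepest common ancestor (LCA) = Eta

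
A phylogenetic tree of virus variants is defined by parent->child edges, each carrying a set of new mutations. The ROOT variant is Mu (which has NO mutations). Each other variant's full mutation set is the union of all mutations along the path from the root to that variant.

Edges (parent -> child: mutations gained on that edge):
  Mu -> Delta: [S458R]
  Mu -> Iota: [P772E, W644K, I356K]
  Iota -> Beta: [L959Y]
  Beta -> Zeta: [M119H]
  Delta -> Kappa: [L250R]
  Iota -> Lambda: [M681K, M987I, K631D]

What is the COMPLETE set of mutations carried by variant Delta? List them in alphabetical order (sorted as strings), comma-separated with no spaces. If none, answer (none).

Answer: S458R

Derivation:
At Mu: gained [] -> total []
At Delta: gained ['S458R'] -> total ['S458R']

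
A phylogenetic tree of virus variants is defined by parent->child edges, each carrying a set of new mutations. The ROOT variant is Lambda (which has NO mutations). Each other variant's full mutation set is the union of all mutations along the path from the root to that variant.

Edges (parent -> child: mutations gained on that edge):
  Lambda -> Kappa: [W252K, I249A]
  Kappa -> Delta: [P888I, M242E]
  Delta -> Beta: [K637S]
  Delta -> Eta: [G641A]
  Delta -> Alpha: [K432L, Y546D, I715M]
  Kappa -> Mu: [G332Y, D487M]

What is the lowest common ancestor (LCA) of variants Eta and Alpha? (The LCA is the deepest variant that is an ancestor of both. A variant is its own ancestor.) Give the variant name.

Path from root to Eta: Lambda -> Kappa -> Delta -> Eta
  ancestors of Eta: {Lambda, Kappa, Delta, Eta}
Path from root to Alpha: Lambda -> Kappa -> Delta -> Alpha
  ancestors of Alpha: {Lambda, Kappa, Delta, Alpha}
Common ancestors: {Lambda, Kappa, Delta}
Walk up from Alpha: Alpha (not in ancestors of Eta), Delta (in ancestors of Eta), Kappa (in ancestors of Eta), Lambda (in ancestors of Eta)
Deepest common ancestor (LCA) = Delta

Answer: Delta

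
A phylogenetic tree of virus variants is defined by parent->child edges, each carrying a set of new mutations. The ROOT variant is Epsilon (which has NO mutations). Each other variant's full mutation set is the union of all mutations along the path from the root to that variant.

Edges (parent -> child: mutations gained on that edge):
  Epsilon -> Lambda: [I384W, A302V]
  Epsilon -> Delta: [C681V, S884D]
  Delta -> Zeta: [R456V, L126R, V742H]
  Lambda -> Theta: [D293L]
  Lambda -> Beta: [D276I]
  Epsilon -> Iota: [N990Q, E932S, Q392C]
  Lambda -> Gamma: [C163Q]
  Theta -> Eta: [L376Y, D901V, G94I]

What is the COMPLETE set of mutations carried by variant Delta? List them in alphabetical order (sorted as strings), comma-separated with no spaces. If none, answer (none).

Answer: C681V,S884D

Derivation:
At Epsilon: gained [] -> total []
At Delta: gained ['C681V', 'S884D'] -> total ['C681V', 'S884D']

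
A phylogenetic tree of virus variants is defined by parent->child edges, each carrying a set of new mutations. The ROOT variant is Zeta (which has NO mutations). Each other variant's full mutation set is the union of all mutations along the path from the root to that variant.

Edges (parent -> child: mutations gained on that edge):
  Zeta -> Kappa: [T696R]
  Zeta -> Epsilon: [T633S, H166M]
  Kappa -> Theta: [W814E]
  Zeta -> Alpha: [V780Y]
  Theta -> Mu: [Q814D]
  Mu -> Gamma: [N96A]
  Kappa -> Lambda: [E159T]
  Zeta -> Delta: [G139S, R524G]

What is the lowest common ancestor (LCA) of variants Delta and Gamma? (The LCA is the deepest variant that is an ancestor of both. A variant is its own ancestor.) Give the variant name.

Path from root to Delta: Zeta -> Delta
  ancestors of Delta: {Zeta, Delta}
Path from root to Gamma: Zeta -> Kappa -> Theta -> Mu -> Gamma
  ancestors of Gamma: {Zeta, Kappa, Theta, Mu, Gamma}
Common ancestors: {Zeta}
Walk up from Gamma: Gamma (not in ancestors of Delta), Mu (not in ancestors of Delta), Theta (not in ancestors of Delta), Kappa (not in ancestors of Delta), Zeta (in ancestors of Delta)
Deepest common ancestor (LCA) = Zeta

Answer: Zeta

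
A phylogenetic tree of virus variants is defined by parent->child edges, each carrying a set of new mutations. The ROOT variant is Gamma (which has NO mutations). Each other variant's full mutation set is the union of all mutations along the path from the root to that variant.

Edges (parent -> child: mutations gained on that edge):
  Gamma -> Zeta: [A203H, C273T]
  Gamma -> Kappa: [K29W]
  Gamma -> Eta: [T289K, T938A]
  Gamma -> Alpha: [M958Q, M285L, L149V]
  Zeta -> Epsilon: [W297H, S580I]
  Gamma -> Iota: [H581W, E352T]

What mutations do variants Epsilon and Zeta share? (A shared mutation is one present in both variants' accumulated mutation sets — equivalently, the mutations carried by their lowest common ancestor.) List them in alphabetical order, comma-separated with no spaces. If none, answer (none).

Accumulating mutations along path to Epsilon:
  At Gamma: gained [] -> total []
  At Zeta: gained ['A203H', 'C273T'] -> total ['A203H', 'C273T']
  At Epsilon: gained ['W297H', 'S580I'] -> total ['A203H', 'C273T', 'S580I', 'W297H']
Mutations(Epsilon) = ['A203H', 'C273T', 'S580I', 'W297H']
Accumulating mutations along path to Zeta:
  At Gamma: gained [] -> total []
  At Zeta: gained ['A203H', 'C273T'] -> total ['A203H', 'C273T']
Mutations(Zeta) = ['A203H', 'C273T']
Intersection: ['A203H', 'C273T', 'S580I', 'W297H'] ∩ ['A203H', 'C273T'] = ['A203H', 'C273T']

Answer: A203H,C273T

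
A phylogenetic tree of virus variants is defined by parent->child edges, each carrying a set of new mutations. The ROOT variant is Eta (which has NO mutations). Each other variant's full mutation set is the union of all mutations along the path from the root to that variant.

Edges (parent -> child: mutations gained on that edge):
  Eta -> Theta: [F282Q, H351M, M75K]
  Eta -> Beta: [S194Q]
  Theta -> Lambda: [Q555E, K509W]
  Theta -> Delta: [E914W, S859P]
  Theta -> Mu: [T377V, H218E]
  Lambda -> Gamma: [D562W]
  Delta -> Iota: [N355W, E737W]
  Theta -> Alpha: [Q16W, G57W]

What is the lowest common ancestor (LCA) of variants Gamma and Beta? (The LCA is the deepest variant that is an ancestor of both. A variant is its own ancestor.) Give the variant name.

Answer: Eta

Derivation:
Path from root to Gamma: Eta -> Theta -> Lambda -> Gamma
  ancestors of Gamma: {Eta, Theta, Lambda, Gamma}
Path from root to Beta: Eta -> Beta
  ancestors of Beta: {Eta, Beta}
Common ancestors: {Eta}
Walk up from Beta: Beta (not in ancestors of Gamma), Eta (in ancestors of Gamma)
Deepest common ancestor (LCA) = Eta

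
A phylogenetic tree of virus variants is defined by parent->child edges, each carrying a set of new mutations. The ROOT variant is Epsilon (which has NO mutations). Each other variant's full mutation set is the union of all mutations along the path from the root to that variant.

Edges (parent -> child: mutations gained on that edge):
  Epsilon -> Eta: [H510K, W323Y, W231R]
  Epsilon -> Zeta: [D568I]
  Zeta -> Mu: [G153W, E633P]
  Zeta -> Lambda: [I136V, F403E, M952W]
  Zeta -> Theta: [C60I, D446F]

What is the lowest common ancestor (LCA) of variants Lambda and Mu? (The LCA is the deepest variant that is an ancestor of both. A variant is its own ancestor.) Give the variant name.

Answer: Zeta

Derivation:
Path from root to Lambda: Epsilon -> Zeta -> Lambda
  ancestors of Lambda: {Epsilon, Zeta, Lambda}
Path from root to Mu: Epsilon -> Zeta -> Mu
  ancestors of Mu: {Epsilon, Zeta, Mu}
Common ancestors: {Epsilon, Zeta}
Walk up from Mu: Mu (not in ancestors of Lambda), Zeta (in ancestors of Lambda), Epsilon (in ancestors of Lambda)
Deepest common ancestor (LCA) = Zeta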